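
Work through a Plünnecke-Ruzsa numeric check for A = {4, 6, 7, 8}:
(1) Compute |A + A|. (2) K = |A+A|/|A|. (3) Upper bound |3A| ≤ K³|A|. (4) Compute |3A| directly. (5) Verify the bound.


|A| = 4.
Step 1: Compute A + A by enumerating all 16 pairs.
A + A = {8, 10, 11, 12, 13, 14, 15, 16}, so |A + A| = 8.
Step 2: Doubling constant K = |A + A|/|A| = 8/4 = 8/4 ≈ 2.0000.
Step 3: Plünnecke-Ruzsa gives |3A| ≤ K³·|A| = (2.0000)³ · 4 ≈ 32.0000.
Step 4: Compute 3A = A + A + A directly by enumerating all triples (a,b,c) ∈ A³; |3A| = 12.
Step 5: Check 12 ≤ 32.0000? Yes ✓.

K = 8/4, Plünnecke-Ruzsa bound K³|A| ≈ 32.0000, |3A| = 12, inequality holds.


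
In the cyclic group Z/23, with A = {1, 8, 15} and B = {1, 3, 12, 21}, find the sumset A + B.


Work in Z/23Z: reduce every sum a + b modulo 23.
Enumerate all 12 pairs:
a = 1: 1+1=2, 1+3=4, 1+12=13, 1+21=22
a = 8: 8+1=9, 8+3=11, 8+12=20, 8+21=6
a = 15: 15+1=16, 15+3=18, 15+12=4, 15+21=13
Distinct residues collected: {2, 4, 6, 9, 11, 13, 16, 18, 20, 22}
|A + B| = 10 (out of 23 total residues).

A + B = {2, 4, 6, 9, 11, 13, 16, 18, 20, 22}


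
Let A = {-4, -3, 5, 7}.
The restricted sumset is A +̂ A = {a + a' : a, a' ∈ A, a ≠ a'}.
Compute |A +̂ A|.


Restricted sumset: A +̂ A = {a + a' : a ∈ A, a' ∈ A, a ≠ a'}.
Equivalently, take A + A and drop any sum 2a that is achievable ONLY as a + a for a ∈ A (i.e. sums representable only with equal summands).
Enumerate pairs (a, a') with a < a' (symmetric, so each unordered pair gives one sum; this covers all a ≠ a'):
  -4 + -3 = -7
  -4 + 5 = 1
  -4 + 7 = 3
  -3 + 5 = 2
  -3 + 7 = 4
  5 + 7 = 12
Collected distinct sums: {-7, 1, 2, 3, 4, 12}
|A +̂ A| = 6
(Reference bound: |A +̂ A| ≥ 2|A| - 3 for |A| ≥ 2, with |A| = 4 giving ≥ 5.)

|A +̂ A| = 6


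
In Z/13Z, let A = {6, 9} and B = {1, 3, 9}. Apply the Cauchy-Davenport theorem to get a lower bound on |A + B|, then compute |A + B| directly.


Cauchy-Davenport: |A + B| ≥ min(p, |A| + |B| - 1) for A, B nonempty in Z/pZ.
|A| = 2, |B| = 3, p = 13.
CD lower bound = min(13, 2 + 3 - 1) = min(13, 4) = 4.
Compute A + B mod 13 directly:
a = 6: 6+1=7, 6+3=9, 6+9=2
a = 9: 9+1=10, 9+3=12, 9+9=5
A + B = {2, 5, 7, 9, 10, 12}, so |A + B| = 6.
Verify: 6 ≥ 4? Yes ✓.

CD lower bound = 4, actual |A + B| = 6.


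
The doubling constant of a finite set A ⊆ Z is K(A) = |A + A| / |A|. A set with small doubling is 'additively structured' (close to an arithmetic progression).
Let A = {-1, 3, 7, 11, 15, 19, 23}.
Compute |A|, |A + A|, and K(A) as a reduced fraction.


|A| = 7.
Compute A + A by enumerating all 49 pairs.
A + A = {-2, 2, 6, 10, 14, 18, 22, 26, 30, 34, 38, 42, 46}, so |A + A| = 13.
K = |A + A| / |A| = 13/7 (already in lowest terms) ≈ 1.8571.
Reference: AP of size 7 gives K = 13/7 ≈ 1.8571; a fully generic set of size 7 gives K ≈ 4.0000.

|A| = 7, |A + A| = 13, K = 13/7.


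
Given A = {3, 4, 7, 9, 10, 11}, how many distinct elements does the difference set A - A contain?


A - A = {a - a' : a, a' ∈ A}; |A| = 6.
Bounds: 2|A|-1 ≤ |A - A| ≤ |A|² - |A| + 1, i.e. 11 ≤ |A - A| ≤ 31.
Note: 0 ∈ A - A always (from a - a). The set is symmetric: if d ∈ A - A then -d ∈ A - A.
Enumerate nonzero differences d = a - a' with a > a' (then include -d):
Positive differences: {1, 2, 3, 4, 5, 6, 7, 8}
Full difference set: {0} ∪ (positive diffs) ∪ (negative diffs).
|A - A| = 1 + 2·8 = 17 (matches direct enumeration: 17).

|A - A| = 17


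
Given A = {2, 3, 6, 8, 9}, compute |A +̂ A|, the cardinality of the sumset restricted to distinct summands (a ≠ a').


Restricted sumset: A +̂ A = {a + a' : a ∈ A, a' ∈ A, a ≠ a'}.
Equivalently, take A + A and drop any sum 2a that is achievable ONLY as a + a for a ∈ A (i.e. sums representable only with equal summands).
Enumerate pairs (a, a') with a < a' (symmetric, so each unordered pair gives one sum; this covers all a ≠ a'):
  2 + 3 = 5
  2 + 6 = 8
  2 + 8 = 10
  2 + 9 = 11
  3 + 6 = 9
  3 + 8 = 11
  3 + 9 = 12
  6 + 8 = 14
  6 + 9 = 15
  8 + 9 = 17
Collected distinct sums: {5, 8, 9, 10, 11, 12, 14, 15, 17}
|A +̂ A| = 9
(Reference bound: |A +̂ A| ≥ 2|A| - 3 for |A| ≥ 2, with |A| = 5 giving ≥ 7.)

|A +̂ A| = 9


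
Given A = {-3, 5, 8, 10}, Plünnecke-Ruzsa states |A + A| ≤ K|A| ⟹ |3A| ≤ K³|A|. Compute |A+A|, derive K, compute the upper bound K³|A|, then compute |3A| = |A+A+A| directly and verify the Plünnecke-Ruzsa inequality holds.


|A| = 4.
Step 1: Compute A + A by enumerating all 16 pairs.
A + A = {-6, 2, 5, 7, 10, 13, 15, 16, 18, 20}, so |A + A| = 10.
Step 2: Doubling constant K = |A + A|/|A| = 10/4 = 10/4 ≈ 2.5000.
Step 3: Plünnecke-Ruzsa gives |3A| ≤ K³·|A| = (2.5000)³ · 4 ≈ 62.5000.
Step 4: Compute 3A = A + A + A directly by enumerating all triples (a,b,c) ∈ A³; |3A| = 19.
Step 5: Check 19 ≤ 62.5000? Yes ✓.

K = 10/4, Plünnecke-Ruzsa bound K³|A| ≈ 62.5000, |3A| = 19, inequality holds.


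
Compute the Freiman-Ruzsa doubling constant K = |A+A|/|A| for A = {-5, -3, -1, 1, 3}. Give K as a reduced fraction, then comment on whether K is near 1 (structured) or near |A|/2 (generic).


|A| = 5.
Compute A + A by enumerating all 25 pairs.
A + A = {-10, -8, -6, -4, -2, 0, 2, 4, 6}, so |A + A| = 9.
K = |A + A| / |A| = 9/5 (already in lowest terms) ≈ 1.8000.
Reference: AP of size 5 gives K = 9/5 ≈ 1.8000; a fully generic set of size 5 gives K ≈ 3.0000.

|A| = 5, |A + A| = 9, K = 9/5.


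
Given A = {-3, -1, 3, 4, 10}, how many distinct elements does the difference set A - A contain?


A - A = {a - a' : a, a' ∈ A}; |A| = 5.
Bounds: 2|A|-1 ≤ |A - A| ≤ |A|² - |A| + 1, i.e. 9 ≤ |A - A| ≤ 21.
Note: 0 ∈ A - A always (from a - a). The set is symmetric: if d ∈ A - A then -d ∈ A - A.
Enumerate nonzero differences d = a - a' with a > a' (then include -d):
Positive differences: {1, 2, 4, 5, 6, 7, 11, 13}
Full difference set: {0} ∪ (positive diffs) ∪ (negative diffs).
|A - A| = 1 + 2·8 = 17 (matches direct enumeration: 17).

|A - A| = 17


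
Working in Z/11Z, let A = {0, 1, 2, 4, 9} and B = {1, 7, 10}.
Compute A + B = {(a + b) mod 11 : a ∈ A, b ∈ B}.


Work in Z/11Z: reduce every sum a + b modulo 11.
Enumerate all 15 pairs:
a = 0: 0+1=1, 0+7=7, 0+10=10
a = 1: 1+1=2, 1+7=8, 1+10=0
a = 2: 2+1=3, 2+7=9, 2+10=1
a = 4: 4+1=5, 4+7=0, 4+10=3
a = 9: 9+1=10, 9+7=5, 9+10=8
Distinct residues collected: {0, 1, 2, 3, 5, 7, 8, 9, 10}
|A + B| = 9 (out of 11 total residues).

A + B = {0, 1, 2, 3, 5, 7, 8, 9, 10}


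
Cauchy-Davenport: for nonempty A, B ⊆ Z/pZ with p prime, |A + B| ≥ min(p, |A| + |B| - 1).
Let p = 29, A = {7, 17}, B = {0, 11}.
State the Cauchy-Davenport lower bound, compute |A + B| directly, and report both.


Cauchy-Davenport: |A + B| ≥ min(p, |A| + |B| - 1) for A, B nonempty in Z/pZ.
|A| = 2, |B| = 2, p = 29.
CD lower bound = min(29, 2 + 2 - 1) = min(29, 3) = 3.
Compute A + B mod 29 directly:
a = 7: 7+0=7, 7+11=18
a = 17: 17+0=17, 17+11=28
A + B = {7, 17, 18, 28}, so |A + B| = 4.
Verify: 4 ≥ 3? Yes ✓.

CD lower bound = 3, actual |A + B| = 4.


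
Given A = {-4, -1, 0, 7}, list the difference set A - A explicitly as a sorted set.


A - A = {a - a' : a, a' ∈ A}.
Compute a - a' for each ordered pair (a, a'):
a = -4: -4--4=0, -4--1=-3, -4-0=-4, -4-7=-11
a = -1: -1--4=3, -1--1=0, -1-0=-1, -1-7=-8
a = 0: 0--4=4, 0--1=1, 0-0=0, 0-7=-7
a = 7: 7--4=11, 7--1=8, 7-0=7, 7-7=0
Collecting distinct values (and noting 0 appears from a-a):
A - A = {-11, -8, -7, -4, -3, -1, 0, 1, 3, 4, 7, 8, 11}
|A - A| = 13

A - A = {-11, -8, -7, -4, -3, -1, 0, 1, 3, 4, 7, 8, 11}


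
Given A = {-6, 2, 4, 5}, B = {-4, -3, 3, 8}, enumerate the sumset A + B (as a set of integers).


A + B = {a + b : a ∈ A, b ∈ B}.
Enumerate all |A|·|B| = 4·4 = 16 pairs (a, b) and collect distinct sums.
a = -6: -6+-4=-10, -6+-3=-9, -6+3=-3, -6+8=2
a = 2: 2+-4=-2, 2+-3=-1, 2+3=5, 2+8=10
a = 4: 4+-4=0, 4+-3=1, 4+3=7, 4+8=12
a = 5: 5+-4=1, 5+-3=2, 5+3=8, 5+8=13
Collecting distinct sums: A + B = {-10, -9, -3, -2, -1, 0, 1, 2, 5, 7, 8, 10, 12, 13}
|A + B| = 14

A + B = {-10, -9, -3, -2, -1, 0, 1, 2, 5, 7, 8, 10, 12, 13}


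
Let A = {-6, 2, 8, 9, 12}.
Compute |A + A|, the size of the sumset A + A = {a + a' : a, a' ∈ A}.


A + A = {a + a' : a, a' ∈ A}; |A| = 5.
General bounds: 2|A| - 1 ≤ |A + A| ≤ |A|(|A|+1)/2, i.e. 9 ≤ |A + A| ≤ 15.
Lower bound 2|A|-1 is attained iff A is an arithmetic progression.
Enumerate sums a + a' for a ≤ a' (symmetric, so this suffices):
a = -6: -6+-6=-12, -6+2=-4, -6+8=2, -6+9=3, -6+12=6
a = 2: 2+2=4, 2+8=10, 2+9=11, 2+12=14
a = 8: 8+8=16, 8+9=17, 8+12=20
a = 9: 9+9=18, 9+12=21
a = 12: 12+12=24
Distinct sums: {-12, -4, 2, 3, 4, 6, 10, 11, 14, 16, 17, 18, 20, 21, 24}
|A + A| = 15

|A + A| = 15


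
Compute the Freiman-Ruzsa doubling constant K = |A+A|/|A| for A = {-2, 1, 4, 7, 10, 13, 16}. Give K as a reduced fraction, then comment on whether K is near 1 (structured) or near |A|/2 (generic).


|A| = 7.
Compute A + A by enumerating all 49 pairs.
A + A = {-4, -1, 2, 5, 8, 11, 14, 17, 20, 23, 26, 29, 32}, so |A + A| = 13.
K = |A + A| / |A| = 13/7 (already in lowest terms) ≈ 1.8571.
Reference: AP of size 7 gives K = 13/7 ≈ 1.8571; a fully generic set of size 7 gives K ≈ 4.0000.

|A| = 7, |A + A| = 13, K = 13/7.


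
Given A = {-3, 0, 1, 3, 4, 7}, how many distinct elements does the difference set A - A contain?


A - A = {a - a' : a, a' ∈ A}; |A| = 6.
Bounds: 2|A|-1 ≤ |A - A| ≤ |A|² - |A| + 1, i.e. 11 ≤ |A - A| ≤ 31.
Note: 0 ∈ A - A always (from a - a). The set is symmetric: if d ∈ A - A then -d ∈ A - A.
Enumerate nonzero differences d = a - a' with a > a' (then include -d):
Positive differences: {1, 2, 3, 4, 6, 7, 10}
Full difference set: {0} ∪ (positive diffs) ∪ (negative diffs).
|A - A| = 1 + 2·7 = 15 (matches direct enumeration: 15).

|A - A| = 15


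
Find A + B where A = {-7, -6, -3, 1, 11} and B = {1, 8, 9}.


A + B = {a + b : a ∈ A, b ∈ B}.
Enumerate all |A|·|B| = 5·3 = 15 pairs (a, b) and collect distinct sums.
a = -7: -7+1=-6, -7+8=1, -7+9=2
a = -6: -6+1=-5, -6+8=2, -6+9=3
a = -3: -3+1=-2, -3+8=5, -3+9=6
a = 1: 1+1=2, 1+8=9, 1+9=10
a = 11: 11+1=12, 11+8=19, 11+9=20
Collecting distinct sums: A + B = {-6, -5, -2, 1, 2, 3, 5, 6, 9, 10, 12, 19, 20}
|A + B| = 13

A + B = {-6, -5, -2, 1, 2, 3, 5, 6, 9, 10, 12, 19, 20}


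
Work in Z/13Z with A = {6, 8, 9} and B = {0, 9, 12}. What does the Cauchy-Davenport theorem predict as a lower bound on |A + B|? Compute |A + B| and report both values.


Cauchy-Davenport: |A + B| ≥ min(p, |A| + |B| - 1) for A, B nonempty in Z/pZ.
|A| = 3, |B| = 3, p = 13.
CD lower bound = min(13, 3 + 3 - 1) = min(13, 5) = 5.
Compute A + B mod 13 directly:
a = 6: 6+0=6, 6+9=2, 6+12=5
a = 8: 8+0=8, 8+9=4, 8+12=7
a = 9: 9+0=9, 9+9=5, 9+12=8
A + B = {2, 4, 5, 6, 7, 8, 9}, so |A + B| = 7.
Verify: 7 ≥ 5? Yes ✓.

CD lower bound = 5, actual |A + B| = 7.


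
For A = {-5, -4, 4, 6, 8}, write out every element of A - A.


A - A = {a - a' : a, a' ∈ A}.
Compute a - a' for each ordered pair (a, a'):
a = -5: -5--5=0, -5--4=-1, -5-4=-9, -5-6=-11, -5-8=-13
a = -4: -4--5=1, -4--4=0, -4-4=-8, -4-6=-10, -4-8=-12
a = 4: 4--5=9, 4--4=8, 4-4=0, 4-6=-2, 4-8=-4
a = 6: 6--5=11, 6--4=10, 6-4=2, 6-6=0, 6-8=-2
a = 8: 8--5=13, 8--4=12, 8-4=4, 8-6=2, 8-8=0
Collecting distinct values (and noting 0 appears from a-a):
A - A = {-13, -12, -11, -10, -9, -8, -4, -2, -1, 0, 1, 2, 4, 8, 9, 10, 11, 12, 13}
|A - A| = 19

A - A = {-13, -12, -11, -10, -9, -8, -4, -2, -1, 0, 1, 2, 4, 8, 9, 10, 11, 12, 13}


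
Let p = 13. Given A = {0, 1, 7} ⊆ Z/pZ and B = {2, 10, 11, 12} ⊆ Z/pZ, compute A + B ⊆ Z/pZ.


Work in Z/13Z: reduce every sum a + b modulo 13.
Enumerate all 12 pairs:
a = 0: 0+2=2, 0+10=10, 0+11=11, 0+12=12
a = 1: 1+2=3, 1+10=11, 1+11=12, 1+12=0
a = 7: 7+2=9, 7+10=4, 7+11=5, 7+12=6
Distinct residues collected: {0, 2, 3, 4, 5, 6, 9, 10, 11, 12}
|A + B| = 10 (out of 13 total residues).

A + B = {0, 2, 3, 4, 5, 6, 9, 10, 11, 12}


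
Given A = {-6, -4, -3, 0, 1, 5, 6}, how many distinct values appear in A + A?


A + A = {a + a' : a, a' ∈ A}; |A| = 7.
General bounds: 2|A| - 1 ≤ |A + A| ≤ |A|(|A|+1)/2, i.e. 13 ≤ |A + A| ≤ 28.
Lower bound 2|A|-1 is attained iff A is an arithmetic progression.
Enumerate sums a + a' for a ≤ a' (symmetric, so this suffices):
a = -6: -6+-6=-12, -6+-4=-10, -6+-3=-9, -6+0=-6, -6+1=-5, -6+5=-1, -6+6=0
a = -4: -4+-4=-8, -4+-3=-7, -4+0=-4, -4+1=-3, -4+5=1, -4+6=2
a = -3: -3+-3=-6, -3+0=-3, -3+1=-2, -3+5=2, -3+6=3
a = 0: 0+0=0, 0+1=1, 0+5=5, 0+6=6
a = 1: 1+1=2, 1+5=6, 1+6=7
a = 5: 5+5=10, 5+6=11
a = 6: 6+6=12
Distinct sums: {-12, -10, -9, -8, -7, -6, -5, -4, -3, -2, -1, 0, 1, 2, 3, 5, 6, 7, 10, 11, 12}
|A + A| = 21

|A + A| = 21


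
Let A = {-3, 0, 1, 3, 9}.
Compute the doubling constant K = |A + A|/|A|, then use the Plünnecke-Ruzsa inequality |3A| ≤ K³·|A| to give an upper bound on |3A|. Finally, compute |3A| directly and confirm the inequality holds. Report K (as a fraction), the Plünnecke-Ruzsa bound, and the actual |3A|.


|A| = 5.
Step 1: Compute A + A by enumerating all 25 pairs.
A + A = {-6, -3, -2, 0, 1, 2, 3, 4, 6, 9, 10, 12, 18}, so |A + A| = 13.
Step 2: Doubling constant K = |A + A|/|A| = 13/5 = 13/5 ≈ 2.6000.
Step 3: Plünnecke-Ruzsa gives |3A| ≤ K³·|A| = (2.6000)³ · 5 ≈ 87.8800.
Step 4: Compute 3A = A + A + A directly by enumerating all triples (a,b,c) ∈ A³; |3A| = 24.
Step 5: Check 24 ≤ 87.8800? Yes ✓.

K = 13/5, Plünnecke-Ruzsa bound K³|A| ≈ 87.8800, |3A| = 24, inequality holds.


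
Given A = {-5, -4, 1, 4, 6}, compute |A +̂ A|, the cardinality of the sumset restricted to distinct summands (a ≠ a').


Restricted sumset: A +̂ A = {a + a' : a ∈ A, a' ∈ A, a ≠ a'}.
Equivalently, take A + A and drop any sum 2a that is achievable ONLY as a + a for a ∈ A (i.e. sums representable only with equal summands).
Enumerate pairs (a, a') with a < a' (symmetric, so each unordered pair gives one sum; this covers all a ≠ a'):
  -5 + -4 = -9
  -5 + 1 = -4
  -5 + 4 = -1
  -5 + 6 = 1
  -4 + 1 = -3
  -4 + 4 = 0
  -4 + 6 = 2
  1 + 4 = 5
  1 + 6 = 7
  4 + 6 = 10
Collected distinct sums: {-9, -4, -3, -1, 0, 1, 2, 5, 7, 10}
|A +̂ A| = 10
(Reference bound: |A +̂ A| ≥ 2|A| - 3 for |A| ≥ 2, with |A| = 5 giving ≥ 7.)

|A +̂ A| = 10


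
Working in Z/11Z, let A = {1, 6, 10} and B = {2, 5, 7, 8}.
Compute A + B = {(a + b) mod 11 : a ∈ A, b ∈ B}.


Work in Z/11Z: reduce every sum a + b modulo 11.
Enumerate all 12 pairs:
a = 1: 1+2=3, 1+5=6, 1+7=8, 1+8=9
a = 6: 6+2=8, 6+5=0, 6+7=2, 6+8=3
a = 10: 10+2=1, 10+5=4, 10+7=6, 10+8=7
Distinct residues collected: {0, 1, 2, 3, 4, 6, 7, 8, 9}
|A + B| = 9 (out of 11 total residues).

A + B = {0, 1, 2, 3, 4, 6, 7, 8, 9}


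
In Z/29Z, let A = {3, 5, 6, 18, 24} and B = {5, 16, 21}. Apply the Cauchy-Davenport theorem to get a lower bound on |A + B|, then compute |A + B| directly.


Cauchy-Davenport: |A + B| ≥ min(p, |A| + |B| - 1) for A, B nonempty in Z/pZ.
|A| = 5, |B| = 3, p = 29.
CD lower bound = min(29, 5 + 3 - 1) = min(29, 7) = 7.
Compute A + B mod 29 directly:
a = 3: 3+5=8, 3+16=19, 3+21=24
a = 5: 5+5=10, 5+16=21, 5+21=26
a = 6: 6+5=11, 6+16=22, 6+21=27
a = 18: 18+5=23, 18+16=5, 18+21=10
a = 24: 24+5=0, 24+16=11, 24+21=16
A + B = {0, 5, 8, 10, 11, 16, 19, 21, 22, 23, 24, 26, 27}, so |A + B| = 13.
Verify: 13 ≥ 7? Yes ✓.

CD lower bound = 7, actual |A + B| = 13.


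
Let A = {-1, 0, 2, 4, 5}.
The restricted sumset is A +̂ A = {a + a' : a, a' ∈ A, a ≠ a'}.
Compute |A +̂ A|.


Restricted sumset: A +̂ A = {a + a' : a ∈ A, a' ∈ A, a ≠ a'}.
Equivalently, take A + A and drop any sum 2a that is achievable ONLY as a + a for a ∈ A (i.e. sums representable only with equal summands).
Enumerate pairs (a, a') with a < a' (symmetric, so each unordered pair gives one sum; this covers all a ≠ a'):
  -1 + 0 = -1
  -1 + 2 = 1
  -1 + 4 = 3
  -1 + 5 = 4
  0 + 2 = 2
  0 + 4 = 4
  0 + 5 = 5
  2 + 4 = 6
  2 + 5 = 7
  4 + 5 = 9
Collected distinct sums: {-1, 1, 2, 3, 4, 5, 6, 7, 9}
|A +̂ A| = 9
(Reference bound: |A +̂ A| ≥ 2|A| - 3 for |A| ≥ 2, with |A| = 5 giving ≥ 7.)

|A +̂ A| = 9


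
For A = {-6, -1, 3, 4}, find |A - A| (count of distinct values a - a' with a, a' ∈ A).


A - A = {a - a' : a, a' ∈ A}; |A| = 4.
Bounds: 2|A|-1 ≤ |A - A| ≤ |A|² - |A| + 1, i.e. 7 ≤ |A - A| ≤ 13.
Note: 0 ∈ A - A always (from a - a). The set is symmetric: if d ∈ A - A then -d ∈ A - A.
Enumerate nonzero differences d = a - a' with a > a' (then include -d):
Positive differences: {1, 4, 5, 9, 10}
Full difference set: {0} ∪ (positive diffs) ∪ (negative diffs).
|A - A| = 1 + 2·5 = 11 (matches direct enumeration: 11).

|A - A| = 11


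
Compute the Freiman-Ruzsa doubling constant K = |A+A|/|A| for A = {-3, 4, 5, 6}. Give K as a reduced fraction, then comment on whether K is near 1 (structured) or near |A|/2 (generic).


|A| = 4.
Compute A + A by enumerating all 16 pairs.
A + A = {-6, 1, 2, 3, 8, 9, 10, 11, 12}, so |A + A| = 9.
K = |A + A| / |A| = 9/4 (already in lowest terms) ≈ 2.2500.
Reference: AP of size 4 gives K = 7/4 ≈ 1.7500; a fully generic set of size 4 gives K ≈ 2.5000.

|A| = 4, |A + A| = 9, K = 9/4.


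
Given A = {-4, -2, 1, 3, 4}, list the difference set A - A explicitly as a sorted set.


A - A = {a - a' : a, a' ∈ A}.
Compute a - a' for each ordered pair (a, a'):
a = -4: -4--4=0, -4--2=-2, -4-1=-5, -4-3=-7, -4-4=-8
a = -2: -2--4=2, -2--2=0, -2-1=-3, -2-3=-5, -2-4=-6
a = 1: 1--4=5, 1--2=3, 1-1=0, 1-3=-2, 1-4=-3
a = 3: 3--4=7, 3--2=5, 3-1=2, 3-3=0, 3-4=-1
a = 4: 4--4=8, 4--2=6, 4-1=3, 4-3=1, 4-4=0
Collecting distinct values (and noting 0 appears from a-a):
A - A = {-8, -7, -6, -5, -3, -2, -1, 0, 1, 2, 3, 5, 6, 7, 8}
|A - A| = 15

A - A = {-8, -7, -6, -5, -3, -2, -1, 0, 1, 2, 3, 5, 6, 7, 8}


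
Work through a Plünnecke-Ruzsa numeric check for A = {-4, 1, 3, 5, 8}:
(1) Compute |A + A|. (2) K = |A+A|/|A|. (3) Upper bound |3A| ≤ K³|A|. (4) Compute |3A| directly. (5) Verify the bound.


|A| = 5.
Step 1: Compute A + A by enumerating all 25 pairs.
A + A = {-8, -3, -1, 1, 2, 4, 6, 8, 9, 10, 11, 13, 16}, so |A + A| = 13.
Step 2: Doubling constant K = |A + A|/|A| = 13/5 = 13/5 ≈ 2.6000.
Step 3: Plünnecke-Ruzsa gives |3A| ≤ K³·|A| = (2.6000)³ · 5 ≈ 87.8800.
Step 4: Compute 3A = A + A + A directly by enumerating all triples (a,b,c) ∈ A³; |3A| = 25.
Step 5: Check 25 ≤ 87.8800? Yes ✓.

K = 13/5, Plünnecke-Ruzsa bound K³|A| ≈ 87.8800, |3A| = 25, inequality holds.


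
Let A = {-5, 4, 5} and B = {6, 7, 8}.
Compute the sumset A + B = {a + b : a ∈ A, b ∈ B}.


A + B = {a + b : a ∈ A, b ∈ B}.
Enumerate all |A|·|B| = 3·3 = 9 pairs (a, b) and collect distinct sums.
a = -5: -5+6=1, -5+7=2, -5+8=3
a = 4: 4+6=10, 4+7=11, 4+8=12
a = 5: 5+6=11, 5+7=12, 5+8=13
Collecting distinct sums: A + B = {1, 2, 3, 10, 11, 12, 13}
|A + B| = 7

A + B = {1, 2, 3, 10, 11, 12, 13}


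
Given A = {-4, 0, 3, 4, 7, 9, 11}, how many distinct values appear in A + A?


A + A = {a + a' : a, a' ∈ A}; |A| = 7.
General bounds: 2|A| - 1 ≤ |A + A| ≤ |A|(|A|+1)/2, i.e. 13 ≤ |A + A| ≤ 28.
Lower bound 2|A|-1 is attained iff A is an arithmetic progression.
Enumerate sums a + a' for a ≤ a' (symmetric, so this suffices):
a = -4: -4+-4=-8, -4+0=-4, -4+3=-1, -4+4=0, -4+7=3, -4+9=5, -4+11=7
a = 0: 0+0=0, 0+3=3, 0+4=4, 0+7=7, 0+9=9, 0+11=11
a = 3: 3+3=6, 3+4=7, 3+7=10, 3+9=12, 3+11=14
a = 4: 4+4=8, 4+7=11, 4+9=13, 4+11=15
a = 7: 7+7=14, 7+9=16, 7+11=18
a = 9: 9+9=18, 9+11=20
a = 11: 11+11=22
Distinct sums: {-8, -4, -1, 0, 3, 4, 5, 6, 7, 8, 9, 10, 11, 12, 13, 14, 15, 16, 18, 20, 22}
|A + A| = 21

|A + A| = 21


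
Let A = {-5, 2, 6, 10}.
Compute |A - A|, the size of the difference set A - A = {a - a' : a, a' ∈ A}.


A - A = {a - a' : a, a' ∈ A}; |A| = 4.
Bounds: 2|A|-1 ≤ |A - A| ≤ |A|² - |A| + 1, i.e. 7 ≤ |A - A| ≤ 13.
Note: 0 ∈ A - A always (from a - a). The set is symmetric: if d ∈ A - A then -d ∈ A - A.
Enumerate nonzero differences d = a - a' with a > a' (then include -d):
Positive differences: {4, 7, 8, 11, 15}
Full difference set: {0} ∪ (positive diffs) ∪ (negative diffs).
|A - A| = 1 + 2·5 = 11 (matches direct enumeration: 11).

|A - A| = 11


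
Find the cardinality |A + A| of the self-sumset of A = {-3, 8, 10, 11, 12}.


A + A = {a + a' : a, a' ∈ A}; |A| = 5.
General bounds: 2|A| - 1 ≤ |A + A| ≤ |A|(|A|+1)/2, i.e. 9 ≤ |A + A| ≤ 15.
Lower bound 2|A|-1 is attained iff A is an arithmetic progression.
Enumerate sums a + a' for a ≤ a' (symmetric, so this suffices):
a = -3: -3+-3=-6, -3+8=5, -3+10=7, -3+11=8, -3+12=9
a = 8: 8+8=16, 8+10=18, 8+11=19, 8+12=20
a = 10: 10+10=20, 10+11=21, 10+12=22
a = 11: 11+11=22, 11+12=23
a = 12: 12+12=24
Distinct sums: {-6, 5, 7, 8, 9, 16, 18, 19, 20, 21, 22, 23, 24}
|A + A| = 13

|A + A| = 13


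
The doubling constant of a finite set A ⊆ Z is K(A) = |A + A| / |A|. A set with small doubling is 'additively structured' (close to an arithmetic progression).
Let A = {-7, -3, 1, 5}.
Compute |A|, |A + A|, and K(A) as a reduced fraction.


|A| = 4.
Compute A + A by enumerating all 16 pairs.
A + A = {-14, -10, -6, -2, 2, 6, 10}, so |A + A| = 7.
K = |A + A| / |A| = 7/4 (already in lowest terms) ≈ 1.7500.
Reference: AP of size 4 gives K = 7/4 ≈ 1.7500; a fully generic set of size 4 gives K ≈ 2.5000.

|A| = 4, |A + A| = 7, K = 7/4.


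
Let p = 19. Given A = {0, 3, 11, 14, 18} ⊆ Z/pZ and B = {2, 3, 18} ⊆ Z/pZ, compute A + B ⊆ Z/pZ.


Work in Z/19Z: reduce every sum a + b modulo 19.
Enumerate all 15 pairs:
a = 0: 0+2=2, 0+3=3, 0+18=18
a = 3: 3+2=5, 3+3=6, 3+18=2
a = 11: 11+2=13, 11+3=14, 11+18=10
a = 14: 14+2=16, 14+3=17, 14+18=13
a = 18: 18+2=1, 18+3=2, 18+18=17
Distinct residues collected: {1, 2, 3, 5, 6, 10, 13, 14, 16, 17, 18}
|A + B| = 11 (out of 19 total residues).

A + B = {1, 2, 3, 5, 6, 10, 13, 14, 16, 17, 18}


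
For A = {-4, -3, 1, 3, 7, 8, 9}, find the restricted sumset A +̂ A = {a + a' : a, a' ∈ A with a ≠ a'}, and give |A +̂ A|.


Restricted sumset: A +̂ A = {a + a' : a ∈ A, a' ∈ A, a ≠ a'}.
Equivalently, take A + A and drop any sum 2a that is achievable ONLY as a + a for a ∈ A (i.e. sums representable only with equal summands).
Enumerate pairs (a, a') with a < a' (symmetric, so each unordered pair gives one sum; this covers all a ≠ a'):
  -4 + -3 = -7
  -4 + 1 = -3
  -4 + 3 = -1
  -4 + 7 = 3
  -4 + 8 = 4
  -4 + 9 = 5
  -3 + 1 = -2
  -3 + 3 = 0
  -3 + 7 = 4
  -3 + 8 = 5
  -3 + 9 = 6
  1 + 3 = 4
  1 + 7 = 8
  1 + 8 = 9
  1 + 9 = 10
  3 + 7 = 10
  3 + 8 = 11
  3 + 9 = 12
  7 + 8 = 15
  7 + 9 = 16
  8 + 9 = 17
Collected distinct sums: {-7, -3, -2, -1, 0, 3, 4, 5, 6, 8, 9, 10, 11, 12, 15, 16, 17}
|A +̂ A| = 17
(Reference bound: |A +̂ A| ≥ 2|A| - 3 for |A| ≥ 2, with |A| = 7 giving ≥ 11.)

|A +̂ A| = 17


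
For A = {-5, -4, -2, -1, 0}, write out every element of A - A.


A - A = {a - a' : a, a' ∈ A}.
Compute a - a' for each ordered pair (a, a'):
a = -5: -5--5=0, -5--4=-1, -5--2=-3, -5--1=-4, -5-0=-5
a = -4: -4--5=1, -4--4=0, -4--2=-2, -4--1=-3, -4-0=-4
a = -2: -2--5=3, -2--4=2, -2--2=0, -2--1=-1, -2-0=-2
a = -1: -1--5=4, -1--4=3, -1--2=1, -1--1=0, -1-0=-1
a = 0: 0--5=5, 0--4=4, 0--2=2, 0--1=1, 0-0=0
Collecting distinct values (and noting 0 appears from a-a):
A - A = {-5, -4, -3, -2, -1, 0, 1, 2, 3, 4, 5}
|A - A| = 11

A - A = {-5, -4, -3, -2, -1, 0, 1, 2, 3, 4, 5}


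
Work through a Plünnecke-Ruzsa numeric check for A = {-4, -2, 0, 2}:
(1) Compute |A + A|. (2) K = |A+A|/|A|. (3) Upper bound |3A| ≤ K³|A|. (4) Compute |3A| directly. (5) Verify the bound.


|A| = 4.
Step 1: Compute A + A by enumerating all 16 pairs.
A + A = {-8, -6, -4, -2, 0, 2, 4}, so |A + A| = 7.
Step 2: Doubling constant K = |A + A|/|A| = 7/4 = 7/4 ≈ 1.7500.
Step 3: Plünnecke-Ruzsa gives |3A| ≤ K³·|A| = (1.7500)³ · 4 ≈ 21.4375.
Step 4: Compute 3A = A + A + A directly by enumerating all triples (a,b,c) ∈ A³; |3A| = 10.
Step 5: Check 10 ≤ 21.4375? Yes ✓.

K = 7/4, Plünnecke-Ruzsa bound K³|A| ≈ 21.4375, |3A| = 10, inequality holds.


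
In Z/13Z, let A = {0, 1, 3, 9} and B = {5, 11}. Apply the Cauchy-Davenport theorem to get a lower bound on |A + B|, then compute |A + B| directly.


Cauchy-Davenport: |A + B| ≥ min(p, |A| + |B| - 1) for A, B nonempty in Z/pZ.
|A| = 4, |B| = 2, p = 13.
CD lower bound = min(13, 4 + 2 - 1) = min(13, 5) = 5.
Compute A + B mod 13 directly:
a = 0: 0+5=5, 0+11=11
a = 1: 1+5=6, 1+11=12
a = 3: 3+5=8, 3+11=1
a = 9: 9+5=1, 9+11=7
A + B = {1, 5, 6, 7, 8, 11, 12}, so |A + B| = 7.
Verify: 7 ≥ 5? Yes ✓.

CD lower bound = 5, actual |A + B| = 7.


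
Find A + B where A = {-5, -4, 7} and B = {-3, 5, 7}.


A + B = {a + b : a ∈ A, b ∈ B}.
Enumerate all |A|·|B| = 3·3 = 9 pairs (a, b) and collect distinct sums.
a = -5: -5+-3=-8, -5+5=0, -5+7=2
a = -4: -4+-3=-7, -4+5=1, -4+7=3
a = 7: 7+-3=4, 7+5=12, 7+7=14
Collecting distinct sums: A + B = {-8, -7, 0, 1, 2, 3, 4, 12, 14}
|A + B| = 9

A + B = {-8, -7, 0, 1, 2, 3, 4, 12, 14}


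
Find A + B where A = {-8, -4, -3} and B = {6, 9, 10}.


A + B = {a + b : a ∈ A, b ∈ B}.
Enumerate all |A|·|B| = 3·3 = 9 pairs (a, b) and collect distinct sums.
a = -8: -8+6=-2, -8+9=1, -8+10=2
a = -4: -4+6=2, -4+9=5, -4+10=6
a = -3: -3+6=3, -3+9=6, -3+10=7
Collecting distinct sums: A + B = {-2, 1, 2, 3, 5, 6, 7}
|A + B| = 7

A + B = {-2, 1, 2, 3, 5, 6, 7}


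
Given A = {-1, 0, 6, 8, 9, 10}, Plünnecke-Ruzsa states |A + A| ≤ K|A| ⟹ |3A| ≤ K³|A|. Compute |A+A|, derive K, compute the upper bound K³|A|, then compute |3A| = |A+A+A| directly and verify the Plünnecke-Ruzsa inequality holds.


|A| = 6.
Step 1: Compute A + A by enumerating all 36 pairs.
A + A = {-2, -1, 0, 5, 6, 7, 8, 9, 10, 12, 14, 15, 16, 17, 18, 19, 20}, so |A + A| = 17.
Step 2: Doubling constant K = |A + A|/|A| = 17/6 = 17/6 ≈ 2.8333.
Step 3: Plünnecke-Ruzsa gives |3A| ≤ K³·|A| = (2.8333)³ · 6 ≈ 136.4722.
Step 4: Compute 3A = A + A + A directly by enumerating all triples (a,b,c) ∈ A³; |3A| = 31.
Step 5: Check 31 ≤ 136.4722? Yes ✓.

K = 17/6, Plünnecke-Ruzsa bound K³|A| ≈ 136.4722, |3A| = 31, inequality holds.


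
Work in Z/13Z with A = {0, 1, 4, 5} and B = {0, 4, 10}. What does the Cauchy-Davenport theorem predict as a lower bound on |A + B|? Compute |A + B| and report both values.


Cauchy-Davenport: |A + B| ≥ min(p, |A| + |B| - 1) for A, B nonempty in Z/pZ.
|A| = 4, |B| = 3, p = 13.
CD lower bound = min(13, 4 + 3 - 1) = min(13, 6) = 6.
Compute A + B mod 13 directly:
a = 0: 0+0=0, 0+4=4, 0+10=10
a = 1: 1+0=1, 1+4=5, 1+10=11
a = 4: 4+0=4, 4+4=8, 4+10=1
a = 5: 5+0=5, 5+4=9, 5+10=2
A + B = {0, 1, 2, 4, 5, 8, 9, 10, 11}, so |A + B| = 9.
Verify: 9 ≥ 6? Yes ✓.

CD lower bound = 6, actual |A + B| = 9.


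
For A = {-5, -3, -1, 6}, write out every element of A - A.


A - A = {a - a' : a, a' ∈ A}.
Compute a - a' for each ordered pair (a, a'):
a = -5: -5--5=0, -5--3=-2, -5--1=-4, -5-6=-11
a = -3: -3--5=2, -3--3=0, -3--1=-2, -3-6=-9
a = -1: -1--5=4, -1--3=2, -1--1=0, -1-6=-7
a = 6: 6--5=11, 6--3=9, 6--1=7, 6-6=0
Collecting distinct values (and noting 0 appears from a-a):
A - A = {-11, -9, -7, -4, -2, 0, 2, 4, 7, 9, 11}
|A - A| = 11

A - A = {-11, -9, -7, -4, -2, 0, 2, 4, 7, 9, 11}


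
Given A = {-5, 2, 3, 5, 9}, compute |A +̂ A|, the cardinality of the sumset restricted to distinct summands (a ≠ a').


Restricted sumset: A +̂ A = {a + a' : a ∈ A, a' ∈ A, a ≠ a'}.
Equivalently, take A + A and drop any sum 2a that is achievable ONLY as a + a for a ∈ A (i.e. sums representable only with equal summands).
Enumerate pairs (a, a') with a < a' (symmetric, so each unordered pair gives one sum; this covers all a ≠ a'):
  -5 + 2 = -3
  -5 + 3 = -2
  -5 + 5 = 0
  -5 + 9 = 4
  2 + 3 = 5
  2 + 5 = 7
  2 + 9 = 11
  3 + 5 = 8
  3 + 9 = 12
  5 + 9 = 14
Collected distinct sums: {-3, -2, 0, 4, 5, 7, 8, 11, 12, 14}
|A +̂ A| = 10
(Reference bound: |A +̂ A| ≥ 2|A| - 3 for |A| ≥ 2, with |A| = 5 giving ≥ 7.)

|A +̂ A| = 10


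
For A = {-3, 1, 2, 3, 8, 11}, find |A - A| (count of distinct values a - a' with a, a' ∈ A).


A - A = {a - a' : a, a' ∈ A}; |A| = 6.
Bounds: 2|A|-1 ≤ |A - A| ≤ |A|² - |A| + 1, i.e. 11 ≤ |A - A| ≤ 31.
Note: 0 ∈ A - A always (from a - a). The set is symmetric: if d ∈ A - A then -d ∈ A - A.
Enumerate nonzero differences d = a - a' with a > a' (then include -d):
Positive differences: {1, 2, 3, 4, 5, 6, 7, 8, 9, 10, 11, 14}
Full difference set: {0} ∪ (positive diffs) ∪ (negative diffs).
|A - A| = 1 + 2·12 = 25 (matches direct enumeration: 25).

|A - A| = 25


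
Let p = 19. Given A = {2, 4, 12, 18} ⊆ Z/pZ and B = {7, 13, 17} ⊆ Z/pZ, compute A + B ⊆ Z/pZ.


Work in Z/19Z: reduce every sum a + b modulo 19.
Enumerate all 12 pairs:
a = 2: 2+7=9, 2+13=15, 2+17=0
a = 4: 4+7=11, 4+13=17, 4+17=2
a = 12: 12+7=0, 12+13=6, 12+17=10
a = 18: 18+7=6, 18+13=12, 18+17=16
Distinct residues collected: {0, 2, 6, 9, 10, 11, 12, 15, 16, 17}
|A + B| = 10 (out of 19 total residues).

A + B = {0, 2, 6, 9, 10, 11, 12, 15, 16, 17}


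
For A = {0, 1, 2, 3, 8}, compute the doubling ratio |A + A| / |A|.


|A| = 5.
Compute A + A by enumerating all 25 pairs.
A + A = {0, 1, 2, 3, 4, 5, 6, 8, 9, 10, 11, 16}, so |A + A| = 12.
K = |A + A| / |A| = 12/5 (already in lowest terms) ≈ 2.4000.
Reference: AP of size 5 gives K = 9/5 ≈ 1.8000; a fully generic set of size 5 gives K ≈ 3.0000.

|A| = 5, |A + A| = 12, K = 12/5.


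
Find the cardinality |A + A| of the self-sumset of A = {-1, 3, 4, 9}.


A + A = {a + a' : a, a' ∈ A}; |A| = 4.
General bounds: 2|A| - 1 ≤ |A + A| ≤ |A|(|A|+1)/2, i.e. 7 ≤ |A + A| ≤ 10.
Lower bound 2|A|-1 is attained iff A is an arithmetic progression.
Enumerate sums a + a' for a ≤ a' (symmetric, so this suffices):
a = -1: -1+-1=-2, -1+3=2, -1+4=3, -1+9=8
a = 3: 3+3=6, 3+4=7, 3+9=12
a = 4: 4+4=8, 4+9=13
a = 9: 9+9=18
Distinct sums: {-2, 2, 3, 6, 7, 8, 12, 13, 18}
|A + A| = 9

|A + A| = 9


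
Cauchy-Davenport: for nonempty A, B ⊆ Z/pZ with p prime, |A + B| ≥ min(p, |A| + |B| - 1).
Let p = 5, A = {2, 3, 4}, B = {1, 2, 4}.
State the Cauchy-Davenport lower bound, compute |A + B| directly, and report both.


Cauchy-Davenport: |A + B| ≥ min(p, |A| + |B| - 1) for A, B nonempty in Z/pZ.
|A| = 3, |B| = 3, p = 5.
CD lower bound = min(5, 3 + 3 - 1) = min(5, 5) = 5.
Compute A + B mod 5 directly:
a = 2: 2+1=3, 2+2=4, 2+4=1
a = 3: 3+1=4, 3+2=0, 3+4=2
a = 4: 4+1=0, 4+2=1, 4+4=3
A + B = {0, 1, 2, 3, 4}, so |A + B| = 5.
Verify: 5 ≥ 5? Yes ✓.

CD lower bound = 5, actual |A + B| = 5.


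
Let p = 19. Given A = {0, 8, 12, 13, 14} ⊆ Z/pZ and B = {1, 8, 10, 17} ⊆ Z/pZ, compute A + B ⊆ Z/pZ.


Work in Z/19Z: reduce every sum a + b modulo 19.
Enumerate all 20 pairs:
a = 0: 0+1=1, 0+8=8, 0+10=10, 0+17=17
a = 8: 8+1=9, 8+8=16, 8+10=18, 8+17=6
a = 12: 12+1=13, 12+8=1, 12+10=3, 12+17=10
a = 13: 13+1=14, 13+8=2, 13+10=4, 13+17=11
a = 14: 14+1=15, 14+8=3, 14+10=5, 14+17=12
Distinct residues collected: {1, 2, 3, 4, 5, 6, 8, 9, 10, 11, 12, 13, 14, 15, 16, 17, 18}
|A + B| = 17 (out of 19 total residues).

A + B = {1, 2, 3, 4, 5, 6, 8, 9, 10, 11, 12, 13, 14, 15, 16, 17, 18}


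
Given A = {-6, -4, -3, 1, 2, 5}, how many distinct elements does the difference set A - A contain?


A - A = {a - a' : a, a' ∈ A}; |A| = 6.
Bounds: 2|A|-1 ≤ |A - A| ≤ |A|² - |A| + 1, i.e. 11 ≤ |A - A| ≤ 31.
Note: 0 ∈ A - A always (from a - a). The set is symmetric: if d ∈ A - A then -d ∈ A - A.
Enumerate nonzero differences d = a - a' with a > a' (then include -d):
Positive differences: {1, 2, 3, 4, 5, 6, 7, 8, 9, 11}
Full difference set: {0} ∪ (positive diffs) ∪ (negative diffs).
|A - A| = 1 + 2·10 = 21 (matches direct enumeration: 21).

|A - A| = 21


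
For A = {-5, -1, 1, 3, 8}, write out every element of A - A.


A - A = {a - a' : a, a' ∈ A}.
Compute a - a' for each ordered pair (a, a'):
a = -5: -5--5=0, -5--1=-4, -5-1=-6, -5-3=-8, -5-8=-13
a = -1: -1--5=4, -1--1=0, -1-1=-2, -1-3=-4, -1-8=-9
a = 1: 1--5=6, 1--1=2, 1-1=0, 1-3=-2, 1-8=-7
a = 3: 3--5=8, 3--1=4, 3-1=2, 3-3=0, 3-8=-5
a = 8: 8--5=13, 8--1=9, 8-1=7, 8-3=5, 8-8=0
Collecting distinct values (and noting 0 appears from a-a):
A - A = {-13, -9, -8, -7, -6, -5, -4, -2, 0, 2, 4, 5, 6, 7, 8, 9, 13}
|A - A| = 17

A - A = {-13, -9, -8, -7, -6, -5, -4, -2, 0, 2, 4, 5, 6, 7, 8, 9, 13}


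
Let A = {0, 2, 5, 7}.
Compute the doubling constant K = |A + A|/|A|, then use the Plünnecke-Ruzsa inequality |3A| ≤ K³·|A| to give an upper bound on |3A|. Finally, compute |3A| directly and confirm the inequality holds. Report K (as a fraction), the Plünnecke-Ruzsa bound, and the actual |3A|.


|A| = 4.
Step 1: Compute A + A by enumerating all 16 pairs.
A + A = {0, 2, 4, 5, 7, 9, 10, 12, 14}, so |A + A| = 9.
Step 2: Doubling constant K = |A + A|/|A| = 9/4 = 9/4 ≈ 2.2500.
Step 3: Plünnecke-Ruzsa gives |3A| ≤ K³·|A| = (2.2500)³ · 4 ≈ 45.5625.
Step 4: Compute 3A = A + A + A directly by enumerating all triples (a,b,c) ∈ A³; |3A| = 16.
Step 5: Check 16 ≤ 45.5625? Yes ✓.

K = 9/4, Plünnecke-Ruzsa bound K³|A| ≈ 45.5625, |3A| = 16, inequality holds.


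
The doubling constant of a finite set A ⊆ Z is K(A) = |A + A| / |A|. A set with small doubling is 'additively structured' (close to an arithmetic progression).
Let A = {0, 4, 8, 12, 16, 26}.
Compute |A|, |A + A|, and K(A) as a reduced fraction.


|A| = 6.
Compute A + A by enumerating all 36 pairs.
A + A = {0, 4, 8, 12, 16, 20, 24, 26, 28, 30, 32, 34, 38, 42, 52}, so |A + A| = 15.
K = |A + A| / |A| = 15/6 = 5/2 ≈ 2.5000.
Reference: AP of size 6 gives K = 11/6 ≈ 1.8333; a fully generic set of size 6 gives K ≈ 3.5000.

|A| = 6, |A + A| = 15, K = 15/6 = 5/2.


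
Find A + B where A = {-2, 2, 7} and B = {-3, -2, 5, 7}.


A + B = {a + b : a ∈ A, b ∈ B}.
Enumerate all |A|·|B| = 3·4 = 12 pairs (a, b) and collect distinct sums.
a = -2: -2+-3=-5, -2+-2=-4, -2+5=3, -2+7=5
a = 2: 2+-3=-1, 2+-2=0, 2+5=7, 2+7=9
a = 7: 7+-3=4, 7+-2=5, 7+5=12, 7+7=14
Collecting distinct sums: A + B = {-5, -4, -1, 0, 3, 4, 5, 7, 9, 12, 14}
|A + B| = 11

A + B = {-5, -4, -1, 0, 3, 4, 5, 7, 9, 12, 14}


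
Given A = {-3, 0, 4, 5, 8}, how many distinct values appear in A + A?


A + A = {a + a' : a, a' ∈ A}; |A| = 5.
General bounds: 2|A| - 1 ≤ |A + A| ≤ |A|(|A|+1)/2, i.e. 9 ≤ |A + A| ≤ 15.
Lower bound 2|A|-1 is attained iff A is an arithmetic progression.
Enumerate sums a + a' for a ≤ a' (symmetric, so this suffices):
a = -3: -3+-3=-6, -3+0=-3, -3+4=1, -3+5=2, -3+8=5
a = 0: 0+0=0, 0+4=4, 0+5=5, 0+8=8
a = 4: 4+4=8, 4+5=9, 4+8=12
a = 5: 5+5=10, 5+8=13
a = 8: 8+8=16
Distinct sums: {-6, -3, 0, 1, 2, 4, 5, 8, 9, 10, 12, 13, 16}
|A + A| = 13

|A + A| = 13


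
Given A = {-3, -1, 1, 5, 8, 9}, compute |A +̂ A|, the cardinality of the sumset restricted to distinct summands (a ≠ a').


Restricted sumset: A +̂ A = {a + a' : a ∈ A, a' ∈ A, a ≠ a'}.
Equivalently, take A + A and drop any sum 2a that is achievable ONLY as a + a for a ∈ A (i.e. sums representable only with equal summands).
Enumerate pairs (a, a') with a < a' (symmetric, so each unordered pair gives one sum; this covers all a ≠ a'):
  -3 + -1 = -4
  -3 + 1 = -2
  -3 + 5 = 2
  -3 + 8 = 5
  -3 + 9 = 6
  -1 + 1 = 0
  -1 + 5 = 4
  -1 + 8 = 7
  -1 + 9 = 8
  1 + 5 = 6
  1 + 8 = 9
  1 + 9 = 10
  5 + 8 = 13
  5 + 9 = 14
  8 + 9 = 17
Collected distinct sums: {-4, -2, 0, 2, 4, 5, 6, 7, 8, 9, 10, 13, 14, 17}
|A +̂ A| = 14
(Reference bound: |A +̂ A| ≥ 2|A| - 3 for |A| ≥ 2, with |A| = 6 giving ≥ 9.)

|A +̂ A| = 14


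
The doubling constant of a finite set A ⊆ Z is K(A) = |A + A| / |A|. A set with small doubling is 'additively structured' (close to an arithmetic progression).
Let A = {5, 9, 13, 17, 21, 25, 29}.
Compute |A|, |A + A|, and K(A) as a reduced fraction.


|A| = 7.
Compute A + A by enumerating all 49 pairs.
A + A = {10, 14, 18, 22, 26, 30, 34, 38, 42, 46, 50, 54, 58}, so |A + A| = 13.
K = |A + A| / |A| = 13/7 (already in lowest terms) ≈ 1.8571.
Reference: AP of size 7 gives K = 13/7 ≈ 1.8571; a fully generic set of size 7 gives K ≈ 4.0000.

|A| = 7, |A + A| = 13, K = 13/7.


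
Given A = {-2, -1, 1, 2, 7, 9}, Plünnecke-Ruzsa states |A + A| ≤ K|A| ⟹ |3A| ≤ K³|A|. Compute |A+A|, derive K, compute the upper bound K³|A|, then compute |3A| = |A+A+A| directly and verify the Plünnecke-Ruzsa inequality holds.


|A| = 6.
Step 1: Compute A + A by enumerating all 36 pairs.
A + A = {-4, -3, -2, -1, 0, 1, 2, 3, 4, 5, 6, 7, 8, 9, 10, 11, 14, 16, 18}, so |A + A| = 19.
Step 2: Doubling constant K = |A + A|/|A| = 19/6 = 19/6 ≈ 3.1667.
Step 3: Plünnecke-Ruzsa gives |3A| ≤ K³·|A| = (3.1667)³ · 6 ≈ 190.5278.
Step 4: Compute 3A = A + A + A directly by enumerating all triples (a,b,c) ∈ A³; |3A| = 31.
Step 5: Check 31 ≤ 190.5278? Yes ✓.

K = 19/6, Plünnecke-Ruzsa bound K³|A| ≈ 190.5278, |3A| = 31, inequality holds.


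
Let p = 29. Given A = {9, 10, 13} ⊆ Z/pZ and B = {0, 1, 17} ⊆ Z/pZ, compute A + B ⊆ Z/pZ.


Work in Z/29Z: reduce every sum a + b modulo 29.
Enumerate all 9 pairs:
a = 9: 9+0=9, 9+1=10, 9+17=26
a = 10: 10+0=10, 10+1=11, 10+17=27
a = 13: 13+0=13, 13+1=14, 13+17=1
Distinct residues collected: {1, 9, 10, 11, 13, 14, 26, 27}
|A + B| = 8 (out of 29 total residues).

A + B = {1, 9, 10, 11, 13, 14, 26, 27}


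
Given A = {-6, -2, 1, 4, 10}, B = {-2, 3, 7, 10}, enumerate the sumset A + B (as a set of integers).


A + B = {a + b : a ∈ A, b ∈ B}.
Enumerate all |A|·|B| = 5·4 = 20 pairs (a, b) and collect distinct sums.
a = -6: -6+-2=-8, -6+3=-3, -6+7=1, -6+10=4
a = -2: -2+-2=-4, -2+3=1, -2+7=5, -2+10=8
a = 1: 1+-2=-1, 1+3=4, 1+7=8, 1+10=11
a = 4: 4+-2=2, 4+3=7, 4+7=11, 4+10=14
a = 10: 10+-2=8, 10+3=13, 10+7=17, 10+10=20
Collecting distinct sums: A + B = {-8, -4, -3, -1, 1, 2, 4, 5, 7, 8, 11, 13, 14, 17, 20}
|A + B| = 15

A + B = {-8, -4, -3, -1, 1, 2, 4, 5, 7, 8, 11, 13, 14, 17, 20}


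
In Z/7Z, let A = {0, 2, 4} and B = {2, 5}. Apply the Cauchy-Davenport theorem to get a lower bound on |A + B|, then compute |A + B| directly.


Cauchy-Davenport: |A + B| ≥ min(p, |A| + |B| - 1) for A, B nonempty in Z/pZ.
|A| = 3, |B| = 2, p = 7.
CD lower bound = min(7, 3 + 2 - 1) = min(7, 4) = 4.
Compute A + B mod 7 directly:
a = 0: 0+2=2, 0+5=5
a = 2: 2+2=4, 2+5=0
a = 4: 4+2=6, 4+5=2
A + B = {0, 2, 4, 5, 6}, so |A + B| = 5.
Verify: 5 ≥ 4? Yes ✓.

CD lower bound = 4, actual |A + B| = 5.


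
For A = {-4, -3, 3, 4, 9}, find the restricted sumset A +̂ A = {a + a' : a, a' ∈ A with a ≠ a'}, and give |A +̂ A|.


Restricted sumset: A +̂ A = {a + a' : a ∈ A, a' ∈ A, a ≠ a'}.
Equivalently, take A + A and drop any sum 2a that is achievable ONLY as a + a for a ∈ A (i.e. sums representable only with equal summands).
Enumerate pairs (a, a') with a < a' (symmetric, so each unordered pair gives one sum; this covers all a ≠ a'):
  -4 + -3 = -7
  -4 + 3 = -1
  -4 + 4 = 0
  -4 + 9 = 5
  -3 + 3 = 0
  -3 + 4 = 1
  -3 + 9 = 6
  3 + 4 = 7
  3 + 9 = 12
  4 + 9 = 13
Collected distinct sums: {-7, -1, 0, 1, 5, 6, 7, 12, 13}
|A +̂ A| = 9
(Reference bound: |A +̂ A| ≥ 2|A| - 3 for |A| ≥ 2, with |A| = 5 giving ≥ 7.)

|A +̂ A| = 9


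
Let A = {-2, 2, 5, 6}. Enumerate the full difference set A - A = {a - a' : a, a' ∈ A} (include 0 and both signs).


A - A = {a - a' : a, a' ∈ A}.
Compute a - a' for each ordered pair (a, a'):
a = -2: -2--2=0, -2-2=-4, -2-5=-7, -2-6=-8
a = 2: 2--2=4, 2-2=0, 2-5=-3, 2-6=-4
a = 5: 5--2=7, 5-2=3, 5-5=0, 5-6=-1
a = 6: 6--2=8, 6-2=4, 6-5=1, 6-6=0
Collecting distinct values (and noting 0 appears from a-a):
A - A = {-8, -7, -4, -3, -1, 0, 1, 3, 4, 7, 8}
|A - A| = 11

A - A = {-8, -7, -4, -3, -1, 0, 1, 3, 4, 7, 8}


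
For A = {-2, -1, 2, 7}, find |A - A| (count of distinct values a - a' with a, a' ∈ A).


A - A = {a - a' : a, a' ∈ A}; |A| = 4.
Bounds: 2|A|-1 ≤ |A - A| ≤ |A|² - |A| + 1, i.e. 7 ≤ |A - A| ≤ 13.
Note: 0 ∈ A - A always (from a - a). The set is symmetric: if d ∈ A - A then -d ∈ A - A.
Enumerate nonzero differences d = a - a' with a > a' (then include -d):
Positive differences: {1, 3, 4, 5, 8, 9}
Full difference set: {0} ∪ (positive diffs) ∪ (negative diffs).
|A - A| = 1 + 2·6 = 13 (matches direct enumeration: 13).

|A - A| = 13
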